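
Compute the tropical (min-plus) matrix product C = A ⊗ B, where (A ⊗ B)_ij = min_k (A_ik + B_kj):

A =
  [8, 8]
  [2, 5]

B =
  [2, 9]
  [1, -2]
A ⊗ B =
  [9, 6]
  [4, 3]

Apply the min-plus product entry-by-entry:
  C[0][0] = min over k of (A[0][0] + B[0][0] = 8 + 2 = 10, A[0][1] + B[1][0] = 8 + 1 = 9) = 9 (attained at k = 1)
  C[0][1] = min over k of (A[0][0] + B[0][1] = 8 + 9 = 17, A[0][1] + B[1][1] = 8 + -2 = 6) = 6 (attained at k = 1)
  C[1][0] = min over k of (A[1][0] + B[0][0] = 2 + 2 = 4, A[1][1] + B[1][0] = 5 + 1 = 6) = 4 (attained at k = 0)
  C[1][1] = min over k of (A[1][0] + B[0][1] = 2 + 9 = 11, A[1][1] + B[1][1] = 5 + -2 = 3) = 3 (attained at k = 1)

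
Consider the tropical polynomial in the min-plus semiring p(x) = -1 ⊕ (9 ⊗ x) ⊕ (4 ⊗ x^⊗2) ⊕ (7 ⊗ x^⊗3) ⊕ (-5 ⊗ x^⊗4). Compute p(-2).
p(-2) = -13

A tropical monomial a ⊗ x^⊗i evaluates to a + i · x. Evaluating each term at x = -2:
  Term 0 contributes -1 + 0 · -2 = -1
  Term 1 contributes 9 + 1 · -2 = 7
  Term 2 contributes 4 + 2 · -2 = 0
  Term 3 contributes 7 + 3 · -2 = 1
  Term 4 contributes -5 + 4 · -2 = -13
p(-2) = ⊕ of these = min[-1, 7, 0, 1, -13] = -13.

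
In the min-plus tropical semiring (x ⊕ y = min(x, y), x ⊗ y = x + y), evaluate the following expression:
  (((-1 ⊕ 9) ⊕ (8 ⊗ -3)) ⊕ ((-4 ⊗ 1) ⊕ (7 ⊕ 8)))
(((-1 ⊕ 9) ⊕ (8 ⊗ -3)) ⊕ ((-4 ⊗ 1) ⊕ (7 ⊕ 8))) = -3

Expand innermost to outermost. Recall ⊕ takes the minimum of its arguments and ⊗ takes their sum. Working out the expression (((-1 ⊕ 9) ⊕ (8 ⊗ -3)) ⊕ ((-4 ⊗ 1) ⊕ (7 ⊕ 8))) gives -3.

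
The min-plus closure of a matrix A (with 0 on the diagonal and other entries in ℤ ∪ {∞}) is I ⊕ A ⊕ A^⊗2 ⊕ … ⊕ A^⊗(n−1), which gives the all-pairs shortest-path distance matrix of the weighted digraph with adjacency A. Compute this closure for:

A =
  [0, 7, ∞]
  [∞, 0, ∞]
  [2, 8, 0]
Closure =
  [0, 7, ∞]
  [∞, 0, ∞]
  [2, 8, 0]

This is the Floyd-Warshall all-pairs shortest-path computation. For each intermediate vertex k = 0, 1, …, 2, update dist[i][j] ← min(dist[i][j], dist[i][k] + dist[k][j]). The final matrix gives, for each (i, j), the minimum total weight of any directed path from i to j (possibly empty when i = j).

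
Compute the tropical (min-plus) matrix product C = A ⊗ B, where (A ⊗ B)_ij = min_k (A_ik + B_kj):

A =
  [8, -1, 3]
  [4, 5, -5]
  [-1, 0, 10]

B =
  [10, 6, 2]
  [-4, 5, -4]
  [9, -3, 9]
A ⊗ B =
  [-5, 0, -5]
  [1, -8, 1]
  [-4, 5, -4]

Apply the min-plus product entry-by-entry:
  C[0][0] = min over k of (A[0][0] + B[0][0] = 8 + 10 = 18, A[0][1] + B[1][0] = -1 + -4 = -5, A[0][2] + B[2][0] = 3 + 9 = 12) = -5 (attained at k = 1)
  C[0][1] = min over k of (A[0][0] + B[0][1] = 8 + 6 = 14, A[0][1] + B[1][1] = -1 + 5 = 4, A[0][2] + B[2][1] = 3 + -3 = 0) = 0 (attained at k = 2)
  C[0][2] = min over k of (A[0][0] + B[0][2] = 8 + 2 = 10, A[0][1] + B[1][2] = -1 + -4 = -5, A[0][2] + B[2][2] = 3 + 9 = 12) = -5 (attained at k = 1)
  C[1][0] = min over k of (A[1][0] + B[0][0] = 4 + 10 = 14, A[1][1] + B[1][0] = 5 + -4 = 1, A[1][2] + B[2][0] = -5 + 9 = 4) = 1 (attained at k = 1)
  C[1][1] = min over k of (A[1][0] + B[0][1] = 4 + 6 = 10, A[1][1] + B[1][1] = 5 + 5 = 10, A[1][2] + B[2][1] = -5 + -3 = -8) = -8 (attained at k = 2)
  C[1][2] = min over k of (A[1][0] + B[0][2] = 4 + 2 = 6, A[1][1] + B[1][2] = 5 + -4 = 1, A[1][2] + B[2][2] = -5 + 9 = 4) = 1 (attained at k = 1)
  C[2][0] = min over k of (A[2][0] + B[0][0] = -1 + 10 = 9, A[2][1] + B[1][0] = 0 + -4 = -4, A[2][2] + B[2][0] = 10 + 9 = 19) = -4 (attained at k = 1)
  C[2][1] = min over k of (A[2][0] + B[0][1] = -1 + 6 = 5, A[2][1] + B[1][1] = 0 + 5 = 5, A[2][2] + B[2][1] = 10 + -3 = 7) = 5 (attained at k = 0)
  C[2][2] = min over k of (A[2][0] + B[0][2] = -1 + 2 = 1, A[2][1] + B[1][2] = 0 + -4 = -4, A[2][2] + B[2][2] = 10 + 9 = 19) = -4 (attained at k = 1)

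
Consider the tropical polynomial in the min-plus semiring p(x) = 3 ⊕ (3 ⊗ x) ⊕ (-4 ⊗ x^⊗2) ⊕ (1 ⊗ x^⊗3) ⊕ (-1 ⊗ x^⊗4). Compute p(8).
p(8) = 3

A tropical monomial a ⊗ x^⊗i evaluates to a + i · x. Evaluating each term at x = 8:
  Term 0 contributes 3 + 0 · 8 = 3
  Term 1 contributes 3 + 1 · 8 = 11
  Term 2 contributes -4 + 2 · 8 = 12
  Term 3 contributes 1 + 3 · 8 = 25
  Term 4 contributes -1 + 4 · 8 = 31
p(8) = ⊕ of these = min[3, 11, 12, 25, 31] = 3.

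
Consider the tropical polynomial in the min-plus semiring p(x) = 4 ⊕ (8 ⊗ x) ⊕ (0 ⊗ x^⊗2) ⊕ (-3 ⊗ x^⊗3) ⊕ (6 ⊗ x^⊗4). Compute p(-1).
p(-1) = -6

A tropical monomial a ⊗ x^⊗i evaluates to a + i · x. Evaluating each term at x = -1:
  Term 0 contributes 4 + 0 · -1 = 4
  Term 1 contributes 8 + 1 · -1 = 7
  Term 2 contributes 0 + 2 · -1 = -2
  Term 3 contributes -3 + 3 · -1 = -6
  Term 4 contributes 6 + 4 · -1 = 2
p(-1) = ⊕ of these = min[4, 7, -2, -6, 2] = -6.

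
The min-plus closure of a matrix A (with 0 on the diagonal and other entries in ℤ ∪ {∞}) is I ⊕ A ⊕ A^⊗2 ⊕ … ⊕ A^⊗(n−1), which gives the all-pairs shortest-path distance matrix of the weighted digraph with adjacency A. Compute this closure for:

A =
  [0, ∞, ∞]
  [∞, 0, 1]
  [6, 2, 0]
Closure =
  [0, ∞, ∞]
  [7, 0, 1]
  [6, 2, 0]

This is the Floyd-Warshall all-pairs shortest-path computation. For each intermediate vertex k = 0, 1, …, 2, update dist[i][j] ← min(dist[i][j], dist[i][k] + dist[k][j]). The final matrix gives, for each (i, j), the minimum total weight of any directed path from i to j (possibly empty when i = j).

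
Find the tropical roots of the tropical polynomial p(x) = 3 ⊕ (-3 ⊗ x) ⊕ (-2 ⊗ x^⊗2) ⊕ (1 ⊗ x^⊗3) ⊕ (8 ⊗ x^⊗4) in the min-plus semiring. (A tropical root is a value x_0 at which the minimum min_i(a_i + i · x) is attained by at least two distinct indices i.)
Roots: {-7, -3, -1, 6}

Each tropical root is a break point of the lower envelope of the lines y = a_i + i · x (there are 5 lines, with slopes 0, 1, ..., 4). Only the lines that attain the minimum somewhere contribute to roots; other lines are dominated. Here the surviving (envelope) indices are i = 4, i = 3, i = 2, i = 1, i = 0.
Intersections between consecutive envelope lines give the roots: for adjacent envelope indices i < j the intersection is x = (a_i − a_j) / (j − i). Reading off the sorted break points: {-7, -3, -1, 6}.
Verification: at each break x_0, at least two indices attain the minimum of min_i(a_i + i · x_0).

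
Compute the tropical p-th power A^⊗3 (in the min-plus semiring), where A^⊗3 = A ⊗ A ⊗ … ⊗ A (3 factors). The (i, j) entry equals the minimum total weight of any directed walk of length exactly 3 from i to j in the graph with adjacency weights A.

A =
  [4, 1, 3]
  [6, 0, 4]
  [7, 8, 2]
A^⊗3 =
  [7, 1, 5]
  [6, 0, 4]
  [11, 8, 6]

Each entry (A^⊗3)_ij equals the minimum over all length-3 walks i = v_0 → v_1 → … → v_3 = j of Σ_t A[v_t][v_{t+1}]. For example, for (i, j) = (0, 2) we minimise over 9 possible intermediate vertex sequences; the minimum is 5, attained along the walk 0 → 1 → 1 → 2.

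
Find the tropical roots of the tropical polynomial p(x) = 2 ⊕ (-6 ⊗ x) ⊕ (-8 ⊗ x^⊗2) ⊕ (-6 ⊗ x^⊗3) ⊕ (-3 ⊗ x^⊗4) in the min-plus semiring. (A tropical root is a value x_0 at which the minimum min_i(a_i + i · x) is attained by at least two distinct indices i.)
Roots: {-3, -2, 2, 8}

Each tropical root is a break point of the lower envelope of the lines y = a_i + i · x (there are 5 lines, with slopes 0, 1, ..., 4). Only the lines that attain the minimum somewhere contribute to roots; other lines are dominated. Here the surviving (envelope) indices are i = 4, i = 3, i = 2, i = 1, i = 0.
Intersections between consecutive envelope lines give the roots: for adjacent envelope indices i < j the intersection is x = (a_i − a_j) / (j − i). Reading off the sorted break points: {-3, -2, 2, 8}.
Verification: at each break x_0, at least two indices attain the minimum of min_i(a_i + i · x_0).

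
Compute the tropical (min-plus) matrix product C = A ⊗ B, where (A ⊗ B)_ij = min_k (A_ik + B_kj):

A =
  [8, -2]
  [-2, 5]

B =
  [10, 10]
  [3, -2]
A ⊗ B =
  [1, -4]
  [8, 3]

Apply the min-plus product entry-by-entry:
  C[0][0] = min over k of (A[0][0] + B[0][0] = 8 + 10 = 18, A[0][1] + B[1][0] = -2 + 3 = 1) = 1 (attained at k = 1)
  C[0][1] = min over k of (A[0][0] + B[0][1] = 8 + 10 = 18, A[0][1] + B[1][1] = -2 + -2 = -4) = -4 (attained at k = 1)
  C[1][0] = min over k of (A[1][0] + B[0][0] = -2 + 10 = 8, A[1][1] + B[1][0] = 5 + 3 = 8) = 8 (attained at k = 0)
  C[1][1] = min over k of (A[1][0] + B[0][1] = -2 + 10 = 8, A[1][1] + B[1][1] = 5 + -2 = 3) = 3 (attained at k = 1)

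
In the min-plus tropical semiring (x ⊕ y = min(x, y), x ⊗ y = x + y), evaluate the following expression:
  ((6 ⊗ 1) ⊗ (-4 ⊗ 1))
((6 ⊗ 1) ⊗ (-4 ⊗ 1)) = 4

Expand innermost to outermost. Recall ⊕ takes the minimum of its arguments and ⊗ takes their sum. Working out the expression ((6 ⊗ 1) ⊗ (-4 ⊗ 1)) gives 4.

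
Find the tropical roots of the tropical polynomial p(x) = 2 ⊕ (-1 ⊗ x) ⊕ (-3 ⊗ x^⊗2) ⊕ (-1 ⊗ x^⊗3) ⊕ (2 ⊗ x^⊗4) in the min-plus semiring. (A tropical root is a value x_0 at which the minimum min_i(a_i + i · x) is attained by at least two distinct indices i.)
Roots: {-3, -2, 2, 3}

Each tropical root is a break point of the lower envelope of the lines y = a_i + i · x (there are 5 lines, with slopes 0, 1, ..., 4). Only the lines that attain the minimum somewhere contribute to roots; other lines are dominated. Here the surviving (envelope) indices are i = 4, i = 3, i = 2, i = 1, i = 0.
Intersections between consecutive envelope lines give the roots: for adjacent envelope indices i < j the intersection is x = (a_i − a_j) / (j − i). Reading off the sorted break points: {-3, -2, 2, 3}.
Verification: at each break x_0, at least two indices attain the minimum of min_i(a_i + i · x_0).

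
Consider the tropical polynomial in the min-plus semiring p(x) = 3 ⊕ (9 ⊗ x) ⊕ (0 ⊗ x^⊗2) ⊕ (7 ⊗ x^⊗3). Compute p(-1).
p(-1) = -2

A tropical monomial a ⊗ x^⊗i evaluates to a + i · x. Evaluating each term at x = -1:
  Term 0 contributes 3 + 0 · -1 = 3
  Term 1 contributes 9 + 1 · -1 = 8
  Term 2 contributes 0 + 2 · -1 = -2
  Term 3 contributes 7 + 3 · -1 = 4
p(-1) = ⊕ of these = min[3, 8, -2, 4] = -2.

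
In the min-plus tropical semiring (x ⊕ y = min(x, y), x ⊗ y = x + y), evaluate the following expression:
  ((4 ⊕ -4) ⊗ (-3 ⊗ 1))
((4 ⊕ -4) ⊗ (-3 ⊗ 1)) = -6

Expand innermost to outermost. Recall ⊕ takes the minimum of its arguments and ⊗ takes their sum. Working out the expression ((4 ⊕ -4) ⊗ (-3 ⊗ 1)) gives -6.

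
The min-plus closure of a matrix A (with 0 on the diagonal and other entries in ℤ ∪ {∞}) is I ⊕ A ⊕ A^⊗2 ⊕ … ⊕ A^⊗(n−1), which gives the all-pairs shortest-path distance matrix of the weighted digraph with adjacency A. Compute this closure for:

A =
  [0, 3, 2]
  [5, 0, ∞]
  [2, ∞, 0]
Closure =
  [0, 3, 2]
  [5, 0, 7]
  [2, 5, 0]

This is the Floyd-Warshall all-pairs shortest-path computation. For each intermediate vertex k = 0, 1, …, 2, update dist[i][j] ← min(dist[i][j], dist[i][k] + dist[k][j]). The final matrix gives, for each (i, j), the minimum total weight of any directed path from i to j (possibly empty when i = j).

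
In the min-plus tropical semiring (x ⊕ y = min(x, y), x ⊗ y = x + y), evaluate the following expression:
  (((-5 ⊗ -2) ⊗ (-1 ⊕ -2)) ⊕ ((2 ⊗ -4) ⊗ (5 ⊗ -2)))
(((-5 ⊗ -2) ⊗ (-1 ⊕ -2)) ⊕ ((2 ⊗ -4) ⊗ (5 ⊗ -2))) = -9

Expand innermost to outermost. Recall ⊕ takes the minimum of its arguments and ⊗ takes their sum. Working out the expression (((-5 ⊗ -2) ⊗ (-1 ⊕ -2)) ⊕ ((2 ⊗ -4) ⊗ (5 ⊗ -2))) gives -9.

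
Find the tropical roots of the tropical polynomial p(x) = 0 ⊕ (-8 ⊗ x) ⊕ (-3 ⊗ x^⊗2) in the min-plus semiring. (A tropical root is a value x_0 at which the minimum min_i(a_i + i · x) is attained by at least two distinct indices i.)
Roots: {-5, 8}

Each tropical root is a break point of the lower envelope of the lines y = a_i + i · x (there are 3 lines, with slopes 0, 1, ..., 2). Only the lines that attain the minimum somewhere contribute to roots; other lines are dominated. Here the surviving (envelope) indices are i = 2, i = 1, i = 0.
Intersections between consecutive envelope lines give the roots: for adjacent envelope indices i < j the intersection is x = (a_i − a_j) / (j − i). Reading off the sorted break points: {-5, 8}.
Verification: at each break x_0, at least two indices attain the minimum of min_i(a_i + i · x_0).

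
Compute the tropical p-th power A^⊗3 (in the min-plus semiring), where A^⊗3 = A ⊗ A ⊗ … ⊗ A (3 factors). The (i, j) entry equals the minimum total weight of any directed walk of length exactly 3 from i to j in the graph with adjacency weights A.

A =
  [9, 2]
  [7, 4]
A^⊗3 =
  [13, 10]
  [15, 12]

Each entry (A^⊗3)_ij equals the minimum over all length-3 walks i = v_0 → v_1 → … → v_3 = j of Σ_t A[v_t][v_{t+1}]. For example, for (i, j) = (0, 1) we minimise over 4 possible intermediate vertex sequences; the minimum is 10, attained along the walk 0 → 1 → 1 → 1.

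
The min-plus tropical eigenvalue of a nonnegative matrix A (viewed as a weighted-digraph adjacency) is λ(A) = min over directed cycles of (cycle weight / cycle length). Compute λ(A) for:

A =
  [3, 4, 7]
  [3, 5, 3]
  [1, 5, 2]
λ(A) = 2

Enumerate directed cycles and compute their means (weight / length). Sample:
  cycle 0 → 0: weight = 3, length = 1, mean = 3/1 ≈ 3.000
  cycle 1 → 1: weight = 5, length = 1, mean = 5/1 ≈ 5.000
  cycle 2 → 2: weight = 2, length = 1, mean = 2/1 ≈ 2.000
  cycle 0 → 1 → 0: weight = 7, length = 2, mean = 7/2 ≈ 3.500
  cycle 0 → 2 → 0: weight = 8, length = 2, mean = 8/2 ≈ 4.000
  cycle 1 → 0 → 1: weight = 7, length = 2, mean = 7/2 ≈ 3.500
Minimum mean = 2.000, attained e.g. along the cycle 2 → 2 with weight 2 and length 1. So λ(A) = 2/1 = 2.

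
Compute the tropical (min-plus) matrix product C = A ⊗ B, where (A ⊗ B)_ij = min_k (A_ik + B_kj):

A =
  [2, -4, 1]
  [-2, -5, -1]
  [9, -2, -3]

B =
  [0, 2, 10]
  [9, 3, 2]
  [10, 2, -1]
A ⊗ B =
  [2, -1, -2]
  [-2, -2, -3]
  [7, -1, -4]

Apply the min-plus product entry-by-entry:
  C[0][0] = min over k of (A[0][0] + B[0][0] = 2 + 0 = 2, A[0][1] + B[1][0] = -4 + 9 = 5, A[0][2] + B[2][0] = 1 + 10 = 11) = 2 (attained at k = 0)
  C[0][1] = min over k of (A[0][0] + B[0][1] = 2 + 2 = 4, A[0][1] + B[1][1] = -4 + 3 = -1, A[0][2] + B[2][1] = 1 + 2 = 3) = -1 (attained at k = 1)
  C[0][2] = min over k of (A[0][0] + B[0][2] = 2 + 10 = 12, A[0][1] + B[1][2] = -4 + 2 = -2, A[0][2] + B[2][2] = 1 + -1 = 0) = -2 (attained at k = 1)
  C[1][0] = min over k of (A[1][0] + B[0][0] = -2 + 0 = -2, A[1][1] + B[1][0] = -5 + 9 = 4, A[1][2] + B[2][0] = -1 + 10 = 9) = -2 (attained at k = 0)
  C[1][1] = min over k of (A[1][0] + B[0][1] = -2 + 2 = 0, A[1][1] + B[1][1] = -5 + 3 = -2, A[1][2] + B[2][1] = -1 + 2 = 1) = -2 (attained at k = 1)
  C[1][2] = min over k of (A[1][0] + B[0][2] = -2 + 10 = 8, A[1][1] + B[1][2] = -5 + 2 = -3, A[1][2] + B[2][2] = -1 + -1 = -2) = -3 (attained at k = 1)
  C[2][0] = min over k of (A[2][0] + B[0][0] = 9 + 0 = 9, A[2][1] + B[1][0] = -2 + 9 = 7, A[2][2] + B[2][0] = -3 + 10 = 7) = 7 (attained at k = 1)
  C[2][1] = min over k of (A[2][0] + B[0][1] = 9 + 2 = 11, A[2][1] + B[1][1] = -2 + 3 = 1, A[2][2] + B[2][1] = -3 + 2 = -1) = -1 (attained at k = 2)
  C[2][2] = min over k of (A[2][0] + B[0][2] = 9 + 10 = 19, A[2][1] + B[1][2] = -2 + 2 = 0, A[2][2] + B[2][2] = -3 + -1 = -4) = -4 (attained at k = 2)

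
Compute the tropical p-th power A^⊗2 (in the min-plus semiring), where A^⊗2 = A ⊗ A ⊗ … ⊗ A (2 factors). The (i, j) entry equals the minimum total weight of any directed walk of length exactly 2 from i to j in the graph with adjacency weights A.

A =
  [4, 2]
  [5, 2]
A^⊗2 =
  [7, 4]
  [7, 4]

Each entry (A^⊗2)_ij equals the minimum over all length-2 walks i = v_0 → v_1 → … → v_2 = j of Σ_t A[v_t][v_{t+1}]. For example, for (i, j) = (0, 1) we minimise over 2 possible intermediate vertex sequences; the minimum is 4, attained along the walk 0 → 1 → 1.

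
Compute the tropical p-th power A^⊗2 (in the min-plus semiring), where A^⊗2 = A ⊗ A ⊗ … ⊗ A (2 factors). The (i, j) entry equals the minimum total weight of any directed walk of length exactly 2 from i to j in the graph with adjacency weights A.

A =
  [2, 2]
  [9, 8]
A^⊗2 =
  [4, 4]
  [11, 11]

Each entry (A^⊗2)_ij equals the minimum over all length-2 walks i = v_0 → v_1 → … → v_2 = j of Σ_t A[v_t][v_{t+1}]. For example, for (i, j) = (0, 1) we minimise over 2 possible intermediate vertex sequences; the minimum is 4, attained along the walk 0 → 0 → 1.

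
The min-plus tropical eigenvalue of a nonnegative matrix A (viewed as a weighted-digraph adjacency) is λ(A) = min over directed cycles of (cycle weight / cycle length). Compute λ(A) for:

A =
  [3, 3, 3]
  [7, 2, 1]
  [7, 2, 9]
λ(A) = 3/2

Enumerate directed cycles and compute their means (weight / length). Sample:
  cycle 0 → 0: weight = 3, length = 1, mean = 3/1 ≈ 3.000
  cycle 1 → 1: weight = 2, length = 1, mean = 2/1 ≈ 2.000
  cycle 2 → 2: weight = 9, length = 1, mean = 9/1 ≈ 9.000
  cycle 0 → 1 → 0: weight = 10, length = 2, mean = 10/2 ≈ 5.000
  cycle 0 → 2 → 0: weight = 10, length = 2, mean = 10/2 ≈ 5.000
  cycle 1 → 0 → 1: weight = 10, length = 2, mean = 10/2 ≈ 5.000
Minimum mean = 1.500, attained e.g. along the cycle 1 → 2 → 1 with weight 3 and length 2. So λ(A) = 3/2 = 3/2.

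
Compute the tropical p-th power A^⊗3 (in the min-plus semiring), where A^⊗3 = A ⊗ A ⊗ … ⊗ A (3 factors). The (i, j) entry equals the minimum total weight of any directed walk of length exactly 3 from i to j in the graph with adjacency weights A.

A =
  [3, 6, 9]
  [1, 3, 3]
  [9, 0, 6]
A^⊗3 =
  [9, 9, 12]
  [4, 6, 6]
  [4, 3, 6]

Each entry (A^⊗3)_ij equals the minimum over all length-3 walks i = v_0 → v_1 → … → v_3 = j of Σ_t A[v_t][v_{t+1}]. For example, for (i, j) = (0, 2) we minimise over 9 possible intermediate vertex sequences; the minimum is 12, attained along the walk 0 → 0 → 1 → 2.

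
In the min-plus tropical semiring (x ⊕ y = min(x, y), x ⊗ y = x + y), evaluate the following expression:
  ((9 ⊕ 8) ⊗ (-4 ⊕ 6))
((9 ⊕ 8) ⊗ (-4 ⊕ 6)) = 4

Expand innermost to outermost. Recall ⊕ takes the minimum of its arguments and ⊗ takes their sum. Working out the expression ((9 ⊕ 8) ⊗ (-4 ⊕ 6)) gives 4.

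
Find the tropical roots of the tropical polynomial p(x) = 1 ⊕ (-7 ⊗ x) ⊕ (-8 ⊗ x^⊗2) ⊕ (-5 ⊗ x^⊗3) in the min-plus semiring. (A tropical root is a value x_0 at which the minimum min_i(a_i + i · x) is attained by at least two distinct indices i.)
Roots: {-3, 1, 8}

Each tropical root is a break point of the lower envelope of the lines y = a_i + i · x (there are 4 lines, with slopes 0, 1, ..., 3). Only the lines that attain the minimum somewhere contribute to roots; other lines are dominated. Here the surviving (envelope) indices are i = 3, i = 2, i = 1, i = 0.
Intersections between consecutive envelope lines give the roots: for adjacent envelope indices i < j the intersection is x = (a_i − a_j) / (j − i). Reading off the sorted break points: {-3, 1, 8}.
Verification: at each break x_0, at least two indices attain the minimum of min_i(a_i + i · x_0).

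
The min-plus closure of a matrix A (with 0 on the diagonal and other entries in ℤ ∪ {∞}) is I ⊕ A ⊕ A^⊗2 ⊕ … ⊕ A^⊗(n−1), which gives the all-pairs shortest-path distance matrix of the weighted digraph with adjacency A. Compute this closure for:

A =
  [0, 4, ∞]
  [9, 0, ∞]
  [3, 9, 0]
Closure =
  [0, 4, ∞]
  [9, 0, ∞]
  [3, 7, 0]

This is the Floyd-Warshall all-pairs shortest-path computation. For each intermediate vertex k = 0, 1, …, 2, update dist[i][j] ← min(dist[i][j], dist[i][k] + dist[k][j]). The final matrix gives, for each (i, j), the minimum total weight of any directed path from i to j (possibly empty when i = j).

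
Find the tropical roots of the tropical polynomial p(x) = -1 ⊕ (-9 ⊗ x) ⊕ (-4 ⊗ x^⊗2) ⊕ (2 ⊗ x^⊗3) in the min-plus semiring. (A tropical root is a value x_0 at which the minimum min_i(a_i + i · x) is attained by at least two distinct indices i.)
Roots: {-6, -5, 8}

Each tropical root is a break point of the lower envelope of the lines y = a_i + i · x (there are 4 lines, with slopes 0, 1, ..., 3). Only the lines that attain the minimum somewhere contribute to roots; other lines are dominated. Here the surviving (envelope) indices are i = 3, i = 2, i = 1, i = 0.
Intersections between consecutive envelope lines give the roots: for adjacent envelope indices i < j the intersection is x = (a_i − a_j) / (j − i). Reading off the sorted break points: {-6, -5, 8}.
Verification: at each break x_0, at least two indices attain the minimum of min_i(a_i + i · x_0).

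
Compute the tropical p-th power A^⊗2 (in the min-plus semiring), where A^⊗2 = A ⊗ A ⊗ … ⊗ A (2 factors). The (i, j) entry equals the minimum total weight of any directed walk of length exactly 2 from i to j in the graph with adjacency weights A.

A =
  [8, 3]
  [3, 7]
A^⊗2 =
  [6, 10]
  [10, 6]

Each entry (A^⊗2)_ij equals the minimum over all length-2 walks i = v_0 → v_1 → … → v_2 = j of Σ_t A[v_t][v_{t+1}]. For example, for (i, j) = (0, 1) we minimise over 2 possible intermediate vertex sequences; the minimum is 10, attained along the walk 0 → 1 → 1.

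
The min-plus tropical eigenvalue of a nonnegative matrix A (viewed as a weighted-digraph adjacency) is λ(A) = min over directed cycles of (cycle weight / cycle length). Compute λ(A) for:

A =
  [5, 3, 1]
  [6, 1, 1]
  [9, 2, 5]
λ(A) = 1

Enumerate directed cycles and compute their means (weight / length). Sample:
  cycle 0 → 0: weight = 5, length = 1, mean = 5/1 ≈ 5.000
  cycle 1 → 1: weight = 1, length = 1, mean = 1/1 ≈ 1.000
  cycle 2 → 2: weight = 5, length = 1, mean = 5/1 ≈ 5.000
  cycle 0 → 1 → 0: weight = 9, length = 2, mean = 9/2 ≈ 4.500
  cycle 0 → 2 → 0: weight = 10, length = 2, mean = 10/2 ≈ 5.000
  cycle 1 → 0 → 1: weight = 9, length = 2, mean = 9/2 ≈ 4.500
Minimum mean = 1.000, attained e.g. along the cycle 1 → 1 with weight 1 and length 1. So λ(A) = 1/1 = 1.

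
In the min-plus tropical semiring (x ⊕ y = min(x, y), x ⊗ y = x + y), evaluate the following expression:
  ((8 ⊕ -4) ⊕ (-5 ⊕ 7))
((8 ⊕ -4) ⊕ (-5 ⊕ 7)) = -5

Expand innermost to outermost. Recall ⊕ takes the minimum of its arguments and ⊗ takes their sum. Working out the expression ((8 ⊕ -4) ⊕ (-5 ⊕ 7)) gives -5.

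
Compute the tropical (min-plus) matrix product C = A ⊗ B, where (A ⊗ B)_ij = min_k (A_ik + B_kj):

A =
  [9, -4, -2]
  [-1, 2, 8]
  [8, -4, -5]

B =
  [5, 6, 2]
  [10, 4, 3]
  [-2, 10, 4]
A ⊗ B =
  [-4, 0, -1]
  [4, 5, 1]
  [-7, 0, -1]

Apply the min-plus product entry-by-entry:
  C[0][0] = min over k of (A[0][0] + B[0][0] = 9 + 5 = 14, A[0][1] + B[1][0] = -4 + 10 = 6, A[0][2] + B[2][0] = -2 + -2 = -4) = -4 (attained at k = 2)
  C[0][1] = min over k of (A[0][0] + B[0][1] = 9 + 6 = 15, A[0][1] + B[1][1] = -4 + 4 = 0, A[0][2] + B[2][1] = -2 + 10 = 8) = 0 (attained at k = 1)
  C[0][2] = min over k of (A[0][0] + B[0][2] = 9 + 2 = 11, A[0][1] + B[1][2] = -4 + 3 = -1, A[0][2] + B[2][2] = -2 + 4 = 2) = -1 (attained at k = 1)
  C[1][0] = min over k of (A[1][0] + B[0][0] = -1 + 5 = 4, A[1][1] + B[1][0] = 2 + 10 = 12, A[1][2] + B[2][0] = 8 + -2 = 6) = 4 (attained at k = 0)
  C[1][1] = min over k of (A[1][0] + B[0][1] = -1 + 6 = 5, A[1][1] + B[1][1] = 2 + 4 = 6, A[1][2] + B[2][1] = 8 + 10 = 18) = 5 (attained at k = 0)
  C[1][2] = min over k of (A[1][0] + B[0][2] = -1 + 2 = 1, A[1][1] + B[1][2] = 2 + 3 = 5, A[1][2] + B[2][2] = 8 + 4 = 12) = 1 (attained at k = 0)
  C[2][0] = min over k of (A[2][0] + B[0][0] = 8 + 5 = 13, A[2][1] + B[1][0] = -4 + 10 = 6, A[2][2] + B[2][0] = -5 + -2 = -7) = -7 (attained at k = 2)
  C[2][1] = min over k of (A[2][0] + B[0][1] = 8 + 6 = 14, A[2][1] + B[1][1] = -4 + 4 = 0, A[2][2] + B[2][1] = -5 + 10 = 5) = 0 (attained at k = 1)
  C[2][2] = min over k of (A[2][0] + B[0][2] = 8 + 2 = 10, A[2][1] + B[1][2] = -4 + 3 = -1, A[2][2] + B[2][2] = -5 + 4 = -1) = -1 (attained at k = 1)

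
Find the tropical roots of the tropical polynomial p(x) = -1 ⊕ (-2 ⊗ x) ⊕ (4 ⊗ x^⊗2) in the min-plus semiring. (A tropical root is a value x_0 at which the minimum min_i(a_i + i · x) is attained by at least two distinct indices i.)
Roots: {-6, 1}

Each tropical root is a break point of the lower envelope of the lines y = a_i + i · x (there are 3 lines, with slopes 0, 1, ..., 2). Only the lines that attain the minimum somewhere contribute to roots; other lines are dominated. Here the surviving (envelope) indices are i = 2, i = 1, i = 0.
Intersections between consecutive envelope lines give the roots: for adjacent envelope indices i < j the intersection is x = (a_i − a_j) / (j − i). Reading off the sorted break points: {-6, 1}.
Verification: at each break x_0, at least two indices attain the minimum of min_i(a_i + i · x_0).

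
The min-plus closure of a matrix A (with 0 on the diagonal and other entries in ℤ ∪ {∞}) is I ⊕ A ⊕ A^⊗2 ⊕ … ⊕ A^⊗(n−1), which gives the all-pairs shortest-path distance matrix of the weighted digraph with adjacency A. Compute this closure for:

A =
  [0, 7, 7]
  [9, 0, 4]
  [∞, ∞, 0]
Closure =
  [0, 7, 7]
  [9, 0, 4]
  [∞, ∞, 0]

This is the Floyd-Warshall all-pairs shortest-path computation. For each intermediate vertex k = 0, 1, …, 2, update dist[i][j] ← min(dist[i][j], dist[i][k] + dist[k][j]). The final matrix gives, for each (i, j), the minimum total weight of any directed path from i to j (possibly empty when i = j).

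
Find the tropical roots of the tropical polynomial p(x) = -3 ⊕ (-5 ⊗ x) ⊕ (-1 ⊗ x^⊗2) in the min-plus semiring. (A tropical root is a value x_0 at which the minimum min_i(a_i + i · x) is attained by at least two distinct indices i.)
Roots: {-4, 2}

Each tropical root is a break point of the lower envelope of the lines y = a_i + i · x (there are 3 lines, with slopes 0, 1, ..., 2). Only the lines that attain the minimum somewhere contribute to roots; other lines are dominated. Here the surviving (envelope) indices are i = 2, i = 1, i = 0.
Intersections between consecutive envelope lines give the roots: for adjacent envelope indices i < j the intersection is x = (a_i − a_j) / (j − i). Reading off the sorted break points: {-4, 2}.
Verification: at each break x_0, at least two indices attain the minimum of min_i(a_i + i · x_0).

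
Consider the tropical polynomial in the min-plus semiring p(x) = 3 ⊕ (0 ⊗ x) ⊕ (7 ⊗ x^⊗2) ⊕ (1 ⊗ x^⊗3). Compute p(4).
p(4) = 3

A tropical monomial a ⊗ x^⊗i evaluates to a + i · x. Evaluating each term at x = 4:
  Term 0 contributes 3 + 0 · 4 = 3
  Term 1 contributes 0 + 1 · 4 = 4
  Term 2 contributes 7 + 2 · 4 = 15
  Term 3 contributes 1 + 3 · 4 = 13
p(4) = ⊕ of these = min[3, 4, 15, 13] = 3.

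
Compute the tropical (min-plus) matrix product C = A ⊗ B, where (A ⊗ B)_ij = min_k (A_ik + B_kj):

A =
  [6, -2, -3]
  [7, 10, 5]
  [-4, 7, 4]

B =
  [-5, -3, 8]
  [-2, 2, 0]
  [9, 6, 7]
A ⊗ B =
  [-4, 0, -2]
  [2, 4, 10]
  [-9, -7, 4]

Apply the min-plus product entry-by-entry:
  C[0][0] = min over k of (A[0][0] + B[0][0] = 6 + -5 = 1, A[0][1] + B[1][0] = -2 + -2 = -4, A[0][2] + B[2][0] = -3 + 9 = 6) = -4 (attained at k = 1)
  C[0][1] = min over k of (A[0][0] + B[0][1] = 6 + -3 = 3, A[0][1] + B[1][1] = -2 + 2 = 0, A[0][2] + B[2][1] = -3 + 6 = 3) = 0 (attained at k = 1)
  C[0][2] = min over k of (A[0][0] + B[0][2] = 6 + 8 = 14, A[0][1] + B[1][2] = -2 + 0 = -2, A[0][2] + B[2][2] = -3 + 7 = 4) = -2 (attained at k = 1)
  C[1][0] = min over k of (A[1][0] + B[0][0] = 7 + -5 = 2, A[1][1] + B[1][0] = 10 + -2 = 8, A[1][2] + B[2][0] = 5 + 9 = 14) = 2 (attained at k = 0)
  C[1][1] = min over k of (A[1][0] + B[0][1] = 7 + -3 = 4, A[1][1] + B[1][1] = 10 + 2 = 12, A[1][2] + B[2][1] = 5 + 6 = 11) = 4 (attained at k = 0)
  C[1][2] = min over k of (A[1][0] + B[0][2] = 7 + 8 = 15, A[1][1] + B[1][2] = 10 + 0 = 10, A[1][2] + B[2][2] = 5 + 7 = 12) = 10 (attained at k = 1)
  C[2][0] = min over k of (A[2][0] + B[0][0] = -4 + -5 = -9, A[2][1] + B[1][0] = 7 + -2 = 5, A[2][2] + B[2][0] = 4 + 9 = 13) = -9 (attained at k = 0)
  C[2][1] = min over k of (A[2][0] + B[0][1] = -4 + -3 = -7, A[2][1] + B[1][1] = 7 + 2 = 9, A[2][2] + B[2][1] = 4 + 6 = 10) = -7 (attained at k = 0)
  C[2][2] = min over k of (A[2][0] + B[0][2] = -4 + 8 = 4, A[2][1] + B[1][2] = 7 + 0 = 7, A[2][2] + B[2][2] = 4 + 7 = 11) = 4 (attained at k = 0)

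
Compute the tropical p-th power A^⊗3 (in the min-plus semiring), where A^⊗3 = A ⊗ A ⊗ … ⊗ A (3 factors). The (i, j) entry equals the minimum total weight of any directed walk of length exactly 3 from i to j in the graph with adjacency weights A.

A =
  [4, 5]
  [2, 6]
A^⊗3 =
  [11, 12]
  [9, 11]

Each entry (A^⊗3)_ij equals the minimum over all length-3 walks i = v_0 → v_1 → … → v_3 = j of Σ_t A[v_t][v_{t+1}]. For example, for (i, j) = (0, 1) we minimise over 4 possible intermediate vertex sequences; the minimum is 12, attained along the walk 0 → 1 → 0 → 1.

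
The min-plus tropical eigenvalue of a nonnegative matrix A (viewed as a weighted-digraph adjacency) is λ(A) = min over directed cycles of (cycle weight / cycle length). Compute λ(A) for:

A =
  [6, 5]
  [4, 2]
λ(A) = 2

Enumerate directed cycles and compute their means (weight / length). Sample:
  cycle 0 → 0: weight = 6, length = 1, mean = 6/1 ≈ 6.000
  cycle 1 → 1: weight = 2, length = 1, mean = 2/1 ≈ 2.000
  cycle 0 → 1 → 0: weight = 9, length = 2, mean = 9/2 ≈ 4.500
  cycle 1 → 0 → 1: weight = 9, length = 2, mean = 9/2 ≈ 4.500
Minimum mean = 2.000, attained e.g. along the cycle 1 → 1 with weight 2 and length 1. So λ(A) = 2/1 = 2.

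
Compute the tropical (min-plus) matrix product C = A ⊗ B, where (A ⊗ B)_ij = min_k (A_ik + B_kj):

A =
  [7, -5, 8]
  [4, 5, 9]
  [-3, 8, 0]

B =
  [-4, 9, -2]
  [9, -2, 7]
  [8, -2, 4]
A ⊗ B =
  [3, -7, 2]
  [0, 3, 2]
  [-7, -2, -5]

Apply the min-plus product entry-by-entry:
  C[0][0] = min over k of (A[0][0] + B[0][0] = 7 + -4 = 3, A[0][1] + B[1][0] = -5 + 9 = 4, A[0][2] + B[2][0] = 8 + 8 = 16) = 3 (attained at k = 0)
  C[0][1] = min over k of (A[0][0] + B[0][1] = 7 + 9 = 16, A[0][1] + B[1][1] = -5 + -2 = -7, A[0][2] + B[2][1] = 8 + -2 = 6) = -7 (attained at k = 1)
  C[0][2] = min over k of (A[0][0] + B[0][2] = 7 + -2 = 5, A[0][1] + B[1][2] = -5 + 7 = 2, A[0][2] + B[2][2] = 8 + 4 = 12) = 2 (attained at k = 1)
  C[1][0] = min over k of (A[1][0] + B[0][0] = 4 + -4 = 0, A[1][1] + B[1][0] = 5 + 9 = 14, A[1][2] + B[2][0] = 9 + 8 = 17) = 0 (attained at k = 0)
  C[1][1] = min over k of (A[1][0] + B[0][1] = 4 + 9 = 13, A[1][1] + B[1][1] = 5 + -2 = 3, A[1][2] + B[2][1] = 9 + -2 = 7) = 3 (attained at k = 1)
  C[1][2] = min over k of (A[1][0] + B[0][2] = 4 + -2 = 2, A[1][1] + B[1][2] = 5 + 7 = 12, A[1][2] + B[2][2] = 9 + 4 = 13) = 2 (attained at k = 0)
  C[2][0] = min over k of (A[2][0] + B[0][0] = -3 + -4 = -7, A[2][1] + B[1][0] = 8 + 9 = 17, A[2][2] + B[2][0] = 0 + 8 = 8) = -7 (attained at k = 0)
  C[2][1] = min over k of (A[2][0] + B[0][1] = -3 + 9 = 6, A[2][1] + B[1][1] = 8 + -2 = 6, A[2][2] + B[2][1] = 0 + -2 = -2) = -2 (attained at k = 2)
  C[2][2] = min over k of (A[2][0] + B[0][2] = -3 + -2 = -5, A[2][1] + B[1][2] = 8 + 7 = 15, A[2][2] + B[2][2] = 0 + 4 = 4) = -5 (attained at k = 0)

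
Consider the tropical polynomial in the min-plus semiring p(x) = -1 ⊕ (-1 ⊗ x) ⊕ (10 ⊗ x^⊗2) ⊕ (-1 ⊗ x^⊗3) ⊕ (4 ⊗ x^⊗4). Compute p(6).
p(6) = -1

A tropical monomial a ⊗ x^⊗i evaluates to a + i · x. Evaluating each term at x = 6:
  Term 0 contributes -1 + 0 · 6 = -1
  Term 1 contributes -1 + 1 · 6 = 5
  Term 2 contributes 10 + 2 · 6 = 22
  Term 3 contributes -1 + 3 · 6 = 17
  Term 4 contributes 4 + 4 · 6 = 28
p(6) = ⊕ of these = min[-1, 5, 22, 17, 28] = -1.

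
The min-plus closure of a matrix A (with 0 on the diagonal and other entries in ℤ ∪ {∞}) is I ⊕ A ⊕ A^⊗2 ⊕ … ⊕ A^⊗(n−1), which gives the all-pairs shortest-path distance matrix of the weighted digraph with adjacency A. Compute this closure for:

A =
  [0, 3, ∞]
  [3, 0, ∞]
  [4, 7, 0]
Closure =
  [0, 3, ∞]
  [3, 0, ∞]
  [4, 7, 0]

This is the Floyd-Warshall all-pairs shortest-path computation. For each intermediate vertex k = 0, 1, …, 2, update dist[i][j] ← min(dist[i][j], dist[i][k] + dist[k][j]). The final matrix gives, for each (i, j), the minimum total weight of any directed path from i to j (possibly empty when i = j).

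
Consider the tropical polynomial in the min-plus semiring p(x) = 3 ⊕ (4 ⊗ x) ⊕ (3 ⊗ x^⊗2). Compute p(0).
p(0) = 3

A tropical monomial a ⊗ x^⊗i evaluates to a + i · x. Evaluating each term at x = 0:
  Term 0 contributes 3 + 0 · 0 = 3
  Term 1 contributes 4 + 1 · 0 = 4
  Term 2 contributes 3 + 2 · 0 = 3
p(0) = ⊕ of these = min[3, 4, 3] = 3.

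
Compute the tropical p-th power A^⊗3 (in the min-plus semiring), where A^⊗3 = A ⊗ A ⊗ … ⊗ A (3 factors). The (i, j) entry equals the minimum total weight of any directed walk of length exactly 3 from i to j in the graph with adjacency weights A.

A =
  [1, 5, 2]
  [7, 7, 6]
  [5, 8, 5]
A^⊗3 =
  [3, 7, 4]
  [9, 13, 10]
  [7, 11, 8]

Each entry (A^⊗3)_ij equals the minimum over all length-3 walks i = v_0 → v_1 → … → v_3 = j of Σ_t A[v_t][v_{t+1}]. For example, for (i, j) = (0, 2) we minimise over 9 possible intermediate vertex sequences; the minimum is 4, attained along the walk 0 → 0 → 0 → 2.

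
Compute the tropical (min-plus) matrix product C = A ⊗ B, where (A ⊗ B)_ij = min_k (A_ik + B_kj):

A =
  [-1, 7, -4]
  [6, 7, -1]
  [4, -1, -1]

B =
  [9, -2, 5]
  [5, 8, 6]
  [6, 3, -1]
A ⊗ B =
  [2, -3, -5]
  [5, 2, -2]
  [4, 2, -2]

Apply the min-plus product entry-by-entry:
  C[0][0] = min over k of (A[0][0] + B[0][0] = -1 + 9 = 8, A[0][1] + B[1][0] = 7 + 5 = 12, A[0][2] + B[2][0] = -4 + 6 = 2) = 2 (attained at k = 2)
  C[0][1] = min over k of (A[0][0] + B[0][1] = -1 + -2 = -3, A[0][1] + B[1][1] = 7 + 8 = 15, A[0][2] + B[2][1] = -4 + 3 = -1) = -3 (attained at k = 0)
  C[0][2] = min over k of (A[0][0] + B[0][2] = -1 + 5 = 4, A[0][1] + B[1][2] = 7 + 6 = 13, A[0][2] + B[2][2] = -4 + -1 = -5) = -5 (attained at k = 2)
  C[1][0] = min over k of (A[1][0] + B[0][0] = 6 + 9 = 15, A[1][1] + B[1][0] = 7 + 5 = 12, A[1][2] + B[2][0] = -1 + 6 = 5) = 5 (attained at k = 2)
  C[1][1] = min over k of (A[1][0] + B[0][1] = 6 + -2 = 4, A[1][1] + B[1][1] = 7 + 8 = 15, A[1][2] + B[2][1] = -1 + 3 = 2) = 2 (attained at k = 2)
  C[1][2] = min over k of (A[1][0] + B[0][2] = 6 + 5 = 11, A[1][1] + B[1][2] = 7 + 6 = 13, A[1][2] + B[2][2] = -1 + -1 = -2) = -2 (attained at k = 2)
  C[2][0] = min over k of (A[2][0] + B[0][0] = 4 + 9 = 13, A[2][1] + B[1][0] = -1 + 5 = 4, A[2][2] + B[2][0] = -1 + 6 = 5) = 4 (attained at k = 1)
  C[2][1] = min over k of (A[2][0] + B[0][1] = 4 + -2 = 2, A[2][1] + B[1][1] = -1 + 8 = 7, A[2][2] + B[2][1] = -1 + 3 = 2) = 2 (attained at k = 0)
  C[2][2] = min over k of (A[2][0] + B[0][2] = 4 + 5 = 9, A[2][1] + B[1][2] = -1 + 6 = 5, A[2][2] + B[2][2] = -1 + -1 = -2) = -2 (attained at k = 2)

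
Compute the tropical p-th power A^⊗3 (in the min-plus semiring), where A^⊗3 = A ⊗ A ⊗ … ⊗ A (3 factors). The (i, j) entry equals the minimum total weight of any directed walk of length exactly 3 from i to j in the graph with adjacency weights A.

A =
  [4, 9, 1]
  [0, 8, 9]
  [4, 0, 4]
A^⊗3 =
  [1, 5, 6]
  [5, 1, 5]
  [4, 5, 1]

Each entry (A^⊗3)_ij equals the minimum over all length-3 walks i = v_0 → v_1 → … → v_3 = j of Σ_t A[v_t][v_{t+1}]. For example, for (i, j) = (0, 2) we minimise over 9 possible intermediate vertex sequences; the minimum is 6, attained along the walk 0 → 2 → 0 → 2.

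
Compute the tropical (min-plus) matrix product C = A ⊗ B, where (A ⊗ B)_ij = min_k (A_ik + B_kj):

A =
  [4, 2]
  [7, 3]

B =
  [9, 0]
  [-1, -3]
A ⊗ B =
  [1, -1]
  [2, 0]

Apply the min-plus product entry-by-entry:
  C[0][0] = min over k of (A[0][0] + B[0][0] = 4 + 9 = 13, A[0][1] + B[1][0] = 2 + -1 = 1) = 1 (attained at k = 1)
  C[0][1] = min over k of (A[0][0] + B[0][1] = 4 + 0 = 4, A[0][1] + B[1][1] = 2 + -3 = -1) = -1 (attained at k = 1)
  C[1][0] = min over k of (A[1][0] + B[0][0] = 7 + 9 = 16, A[1][1] + B[1][0] = 3 + -1 = 2) = 2 (attained at k = 1)
  C[1][1] = min over k of (A[1][0] + B[0][1] = 7 + 0 = 7, A[1][1] + B[1][1] = 3 + -3 = 0) = 0 (attained at k = 1)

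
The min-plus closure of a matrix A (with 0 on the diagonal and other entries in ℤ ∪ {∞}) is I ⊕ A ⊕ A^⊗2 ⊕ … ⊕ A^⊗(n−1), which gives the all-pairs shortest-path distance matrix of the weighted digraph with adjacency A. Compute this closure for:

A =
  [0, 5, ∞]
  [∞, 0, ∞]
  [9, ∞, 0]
Closure =
  [0, 5, ∞]
  [∞, 0, ∞]
  [9, 14, 0]

This is the Floyd-Warshall all-pairs shortest-path computation. For each intermediate vertex k = 0, 1, …, 2, update dist[i][j] ← min(dist[i][j], dist[i][k] + dist[k][j]). The final matrix gives, for each (i, j), the minimum total weight of any directed path from i to j (possibly empty when i = j).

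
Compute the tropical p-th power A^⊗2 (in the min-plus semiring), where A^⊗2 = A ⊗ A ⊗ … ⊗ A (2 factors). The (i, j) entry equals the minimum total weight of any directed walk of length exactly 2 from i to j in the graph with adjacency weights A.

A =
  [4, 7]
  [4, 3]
A^⊗2 =
  [8, 10]
  [7, 6]

Each entry (A^⊗2)_ij equals the minimum over all length-2 walks i = v_0 → v_1 → … → v_2 = j of Σ_t A[v_t][v_{t+1}]. For example, for (i, j) = (0, 1) we minimise over 2 possible intermediate vertex sequences; the minimum is 10, attained along the walk 0 → 1 → 1.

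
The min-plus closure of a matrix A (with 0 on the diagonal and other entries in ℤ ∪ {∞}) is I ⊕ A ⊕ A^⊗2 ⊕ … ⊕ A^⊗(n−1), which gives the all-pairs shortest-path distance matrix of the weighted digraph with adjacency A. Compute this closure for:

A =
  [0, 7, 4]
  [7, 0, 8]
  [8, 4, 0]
Closure =
  [0, 7, 4]
  [7, 0, 8]
  [8, 4, 0]

This is the Floyd-Warshall all-pairs shortest-path computation. For each intermediate vertex k = 0, 1, …, 2, update dist[i][j] ← min(dist[i][j], dist[i][k] + dist[k][j]). The final matrix gives, for each (i, j), the minimum total weight of any directed path from i to j (possibly empty when i = j).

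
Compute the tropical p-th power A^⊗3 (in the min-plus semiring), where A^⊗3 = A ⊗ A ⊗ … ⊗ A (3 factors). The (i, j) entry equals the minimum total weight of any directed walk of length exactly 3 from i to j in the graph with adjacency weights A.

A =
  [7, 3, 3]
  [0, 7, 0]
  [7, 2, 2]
A^⊗3 =
  [5, 5, 5]
  [2, 4, 2]
  [4, 4, 4]

Each entry (A^⊗3)_ij equals the minimum over all length-3 walks i = v_0 → v_1 → … → v_3 = j of Σ_t A[v_t][v_{t+1}]. For example, for (i, j) = (0, 2) we minimise over 9 possible intermediate vertex sequences; the minimum is 5, attained along the walk 0 → 1 → 2 → 2.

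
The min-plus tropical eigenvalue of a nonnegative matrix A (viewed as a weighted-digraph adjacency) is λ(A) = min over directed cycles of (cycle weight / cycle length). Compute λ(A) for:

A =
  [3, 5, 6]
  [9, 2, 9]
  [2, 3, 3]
λ(A) = 2

Enumerate directed cycles and compute their means (weight / length). Sample:
  cycle 0 → 0: weight = 3, length = 1, mean = 3/1 ≈ 3.000
  cycle 1 → 1: weight = 2, length = 1, mean = 2/1 ≈ 2.000
  cycle 2 → 2: weight = 3, length = 1, mean = 3/1 ≈ 3.000
  cycle 0 → 1 → 0: weight = 14, length = 2, mean = 14/2 ≈ 7.000
  cycle 0 → 2 → 0: weight = 8, length = 2, mean = 8/2 ≈ 4.000
  cycle 1 → 0 → 1: weight = 14, length = 2, mean = 14/2 ≈ 7.000
Minimum mean = 2.000, attained e.g. along the cycle 1 → 1 with weight 2 and length 1. So λ(A) = 2/1 = 2.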